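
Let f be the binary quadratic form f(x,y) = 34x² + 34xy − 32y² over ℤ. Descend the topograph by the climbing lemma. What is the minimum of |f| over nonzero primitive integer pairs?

river: ρ → (-32,30,36)
river: ρ → (36,42,-26)
river: ρ → (-26,62,16)
river: ρ → (16,66,-18)
river: ρ → (-18,42,52)
river: ρ → (52,62,-8)
river: ρ → (-8,66,36)
river: ρ → (36,6,-38)
river: ρ → (-38,70,4)
river: ρ → (4,74,-2)
river: ρ → (-2,74,4)
river: ρ → (4,70,-38)
river: ρ → (-38,6,36)
river: ρ → (36,66,-8)
river: ρ → (-8,62,52)
river: ρ → (52,42,-18)
river: ρ → (-18,66,16)
river: ρ → (16,62,-26)
river: ρ → (-26,42,36)
river: ρ → (36,30,-32)
river: ρ → (-32,34,34)
river: ρ → (34,34,-32)
closes: descent 0, river 22
min |a| on river = 2

2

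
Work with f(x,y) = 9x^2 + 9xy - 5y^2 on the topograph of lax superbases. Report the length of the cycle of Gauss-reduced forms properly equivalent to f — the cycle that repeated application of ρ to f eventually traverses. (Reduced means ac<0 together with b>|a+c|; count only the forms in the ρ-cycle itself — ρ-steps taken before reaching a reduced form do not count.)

D = 261, ⌊√D⌋ = 16
river: ρ → (-5,11,7)
river: ρ → (7,3,-9)
river: ρ → (-9,15,1)
river: ρ → (1,15,-9)
river: ρ → (-9,3,7)
river: ρ → (7,11,-5)
river: ρ → (-5,9,9)
river: ρ → (9,9,-5)
ρ-cycle length = 8 (tail of 0 descent steps not counted)

8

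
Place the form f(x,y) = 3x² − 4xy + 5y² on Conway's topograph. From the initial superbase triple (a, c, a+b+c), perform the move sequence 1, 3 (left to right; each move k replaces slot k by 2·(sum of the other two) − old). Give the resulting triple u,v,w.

start (3,5,4) = (f(1,0),f(0,1),f(1,1))
replace slot 1: 2·(5+4) − 3 = 15 → (15,5,4)
replace slot 3: 2·(15+5) − 4 = 36 → (15,5,36)

15,5,36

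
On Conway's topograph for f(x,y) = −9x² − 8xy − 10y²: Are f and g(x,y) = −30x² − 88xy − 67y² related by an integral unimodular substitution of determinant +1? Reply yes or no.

D₁ = -296, D₂ = -296
f is negative-definite; reduce −f:
−f: reduced (well bottom): (9,8,10) with a≤c, −a<b≤a
flip sign back: reduced form of f is (-9,-8,-10)
g is negative-definite; reduce −g:
−g: translate: b→28 (≡88 mod 60), so (30,88,67)→(30,28,9)
−g: flip: (30,28,9)→(9,-28,30)
−g: translate: b→8 (≡-28 mod 18), so (9,-28,30)→(9,8,10)
−g: reduced (well bottom): (9,8,10) with a≤c, −a<b≤a
flip sign back: reduced form of g is (-9,-8,-10)
reduced forms (-9, -8, -10) vs (-9, -8, -10) ⇒ equivalent

yes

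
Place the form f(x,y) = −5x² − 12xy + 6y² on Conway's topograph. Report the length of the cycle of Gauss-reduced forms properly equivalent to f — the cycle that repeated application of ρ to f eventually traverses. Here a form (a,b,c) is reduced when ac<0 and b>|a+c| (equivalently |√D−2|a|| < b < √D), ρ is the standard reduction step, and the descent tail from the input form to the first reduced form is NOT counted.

D = 264, ⌊√D⌋ = 16
descent: ρ → (6,12,-5)  [lands on river]
river: ρ → (-5,8,10)
river: ρ → (10,12,-3)
river: ρ → (-3,12,10)
river: ρ → (10,8,-5)
river: ρ → (-5,12,6)
ρ-cycle length = 6 (tail of 1 descent step not counted)

6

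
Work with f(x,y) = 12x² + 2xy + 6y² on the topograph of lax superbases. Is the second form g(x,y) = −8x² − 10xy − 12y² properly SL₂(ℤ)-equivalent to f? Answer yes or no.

D₁ = -284, D₂ = -284
f: flip: (12,2,6)→(6,-2,12)
f: reduced (well bottom): (6,-2,12) with a≤c, −a<b≤a
g is negative-definite; reduce −g:
−g: translate: b→-6 (≡10 mod 16), so (8,10,12)→(8,-6,10)
−g: reduced (well bottom): (8,-6,10) with a≤c, −a<b≤a
flip sign back: reduced form of g is (-8,6,-10)
reduced forms (6, -2, 12) vs (-8, 6, -10) ⇒ inequivalent

no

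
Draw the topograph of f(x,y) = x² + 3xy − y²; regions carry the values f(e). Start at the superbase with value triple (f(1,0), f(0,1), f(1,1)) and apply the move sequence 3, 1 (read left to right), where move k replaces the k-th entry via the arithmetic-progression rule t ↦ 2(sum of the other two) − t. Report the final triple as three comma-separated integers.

start (1,-1,3) = (f(1,0),f(0,1),f(1,1))
replace slot 3: 2·(1+(-1)) − 3 = -3 → (1,-1,-3)
replace slot 1: 2·((-1)+(-3)) − 1 = -9 → (-9,-1,-3)

-9,-1,-3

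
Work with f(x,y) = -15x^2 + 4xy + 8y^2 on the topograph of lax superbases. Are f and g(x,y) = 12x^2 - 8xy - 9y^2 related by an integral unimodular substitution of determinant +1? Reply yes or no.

D₁ = 496, D₂ = 496
river cycle of f (length 16): (8, 12, -11), (-11, 10, 9), (9, 8, -12), (-12, 16, 5), (5, 14, -15), (-15, 16, 4), (4, 16, -15), (-15, 14, 5), (5, 16, -12), (-12, 8, 9), … (6 more)
river cycle of g (length 16): (-9, 8, 12), (12, 16, -5), (-5, 14, 15), (15, 16, -4), (-4, 16, 15), (15, 14, -5), (-5, 16, 12), (12, 8, -9), (-9, 10, 11), (11, 12, -8), … (6 more)
cycles differ ⇒ inequivalent

no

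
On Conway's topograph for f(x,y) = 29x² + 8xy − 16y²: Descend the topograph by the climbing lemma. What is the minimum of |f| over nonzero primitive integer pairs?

descent: ρ → (-16,24,21)  [lands on river]
river: ρ → (21,18,-19)
river: ρ → (-19,20,20)
river: ρ → (20,20,-19)
river: ρ → (-19,18,21)
river: ρ → (21,24,-16)
river: ρ → (-16,40,5)
river: ρ → (5,40,-16)
closes: descent 1, river 8
min |a| on river = 5

5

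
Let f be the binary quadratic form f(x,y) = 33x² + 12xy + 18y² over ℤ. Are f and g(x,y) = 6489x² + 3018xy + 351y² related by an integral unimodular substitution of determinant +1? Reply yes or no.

D₁ = -2232, D₂ = -2232
f: flip: (33,12,18)→(18,-12,33)
f: reduced (well bottom): (18,-12,33) with a≤c, −a<b≤a
g: flip: (6489,3018,351)→(351,-3018,6489)
g: translate: b→-210 (≡-3018 mod 702), so (351,-3018,6489)→(351,-210,33)
g: flip: (351,-210,33)→(33,210,351)
g: translate: b→12 (≡210 mod 66), so (33,210,351)→(33,12,18)
g: flip: (33,12,18)→(18,-12,33)
g: reduced (well bottom): (18,-12,33) with a≤c, −a<b≤a
reduced forms (18, -12, 33) vs (18, -12, 33) ⇒ equivalent

yes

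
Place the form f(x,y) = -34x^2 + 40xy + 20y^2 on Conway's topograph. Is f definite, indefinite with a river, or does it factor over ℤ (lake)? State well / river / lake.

D = b²−4ac = 40² − 4·(-34)·20 = 4320
D > 0 non-square ⇒ indefinite ⇒ periodic river

river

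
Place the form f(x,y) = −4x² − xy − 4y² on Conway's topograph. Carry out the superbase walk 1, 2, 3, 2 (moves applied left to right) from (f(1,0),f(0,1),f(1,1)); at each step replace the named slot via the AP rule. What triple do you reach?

start (-4,-4,-9) = (f(1,0),f(0,1),f(1,1))
replace slot 1: 2·((-4)+(-9)) − (-4) = -22 → (-22,-4,-9)
replace slot 2: 2·((-22)+(-9)) − (-4) = -58 → (-22,-58,-9)
replace slot 3: 2·((-22)+(-58)) − (-9) = -151 → (-22,-58,-151)
replace slot 2: 2·((-22)+(-151)) − (-58) = -288 → (-22,-288,-151)

-22,-288,-151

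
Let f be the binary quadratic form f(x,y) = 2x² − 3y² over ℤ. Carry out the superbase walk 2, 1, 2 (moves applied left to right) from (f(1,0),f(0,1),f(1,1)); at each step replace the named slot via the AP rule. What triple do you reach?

start (2,-3,-1) = (f(1,0),f(0,1),f(1,1))
replace slot 2: 2·(2+(-1)) − (-3) = 5 → (2,5,-1)
replace slot 1: 2·(5+(-1)) − 2 = 6 → (6,5,-1)
replace slot 2: 2·(6+(-1)) − 5 = 5 → (6,5,-1)

6,5,-1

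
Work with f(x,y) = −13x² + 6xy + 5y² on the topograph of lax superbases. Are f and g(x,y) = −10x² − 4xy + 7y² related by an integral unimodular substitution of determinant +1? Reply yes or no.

D₁ = 296, D₂ = 296
river cycle of f (length 6): (5, 14, -5), (-5, 16, 2), (2, 16, -5), (-5, 14, 5), (5, 16, -2), (-2, 16, 5)
river cycle of g (length 10): (7, 4, -10), (-10, 16, 1), (1, 16, -10), (-10, 4, 7), (7, 10, -7), (-7, 4, 10), (10, 16, -1), (-1, 16, 10), (10, 4, -7), (-7, 10, 7)
cycles differ ⇒ inequivalent

no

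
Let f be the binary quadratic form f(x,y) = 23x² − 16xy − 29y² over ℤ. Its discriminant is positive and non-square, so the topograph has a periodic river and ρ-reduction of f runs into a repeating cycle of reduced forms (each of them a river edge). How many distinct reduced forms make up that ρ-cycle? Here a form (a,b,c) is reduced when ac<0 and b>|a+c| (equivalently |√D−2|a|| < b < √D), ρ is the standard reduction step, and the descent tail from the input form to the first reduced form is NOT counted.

D = 2924, ⌊√D⌋ = 54
descent: ρ → (-29,16,23)  [lands on river]
river: ρ → (23,30,-22)
river: ρ → (-22,14,31)
river: ρ → (31,48,-5)
river: ρ → (-5,52,11)
river: ρ → (11,36,-37)
river: ρ → (-37,38,10)
river: ρ → (10,42,-29)
ρ-cycle length = 8 (tail of 1 descent step not counted)

8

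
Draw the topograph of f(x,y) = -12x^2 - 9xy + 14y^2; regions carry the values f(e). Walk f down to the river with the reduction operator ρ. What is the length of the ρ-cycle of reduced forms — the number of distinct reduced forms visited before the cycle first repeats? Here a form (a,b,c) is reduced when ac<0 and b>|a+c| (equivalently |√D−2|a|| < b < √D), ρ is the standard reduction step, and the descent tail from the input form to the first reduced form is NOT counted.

D = 753, ⌊√D⌋ = 27
descent: ρ → (14,9,-12)  [lands on river]
river: ρ → (-12,15,11)
river: ρ → (11,7,-16)
river: ρ → (-16,25,2)
river: ρ → (2,27,-3)
river: ρ → (-3,27,2)
river: ρ → (2,25,-16)
river: ρ → (-16,7,11)
river: ρ → (11,15,-12)
river: ρ → (-12,9,14)
river: ρ → (14,19,-7)
river: ρ → (-7,23,8)
river: ρ → (8,25,-4)
river: ρ → (-4,23,14)
river: ρ → (14,5,-13)
river: ρ → (-13,21,6)
river: ρ → (6,27,-1)
river: ρ → (-1,27,6)
river: ρ → (6,21,-13)
river: ρ → (-13,5,14)
river: ρ → (14,23,-4)
river: ρ → (-4,25,8)
river: ρ → (8,23,-7)
river: ρ → (-7,19,14)
ρ-cycle length = 24 (tail of 1 descent step not counted)

24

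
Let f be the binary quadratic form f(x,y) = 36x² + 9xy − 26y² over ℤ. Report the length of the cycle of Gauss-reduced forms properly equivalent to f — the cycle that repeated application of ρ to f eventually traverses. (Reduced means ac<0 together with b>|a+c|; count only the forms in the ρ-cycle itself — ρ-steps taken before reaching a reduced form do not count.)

D = 3825, ⌊√D⌋ = 61
descent: ρ → (-26,43,19)  [lands on river]
river: ρ → (19,33,-36)
river: ρ → (-36,39,16)
river: ρ → (16,57,-9)
river: ρ → (-9,51,34)
river: ρ → (34,17,-26)
river: ρ → (-26,35,25)
river: ρ → (25,15,-36)
river: ρ → (-36,57,4)
river: ρ → (4,55,-50)
river: ρ → (-50,45,9)
river: ρ → (9,45,-50)
river: ρ → (-50,55,4)
river: ρ → (4,57,-36)
river: ρ → (-36,15,25)
river: ρ → (25,35,-26)
river: ρ → (-26,17,34)
river: ρ → (34,51,-9)
river: ρ → (-9,57,16)
river: ρ → (16,39,-36)
river: ρ → (-36,33,19)
river: ρ → (19,43,-26)
river: ρ → (-26,61,1)
river: ρ → (1,61,-26)
ρ-cycle length = 24 (tail of 1 descent step not counted)

24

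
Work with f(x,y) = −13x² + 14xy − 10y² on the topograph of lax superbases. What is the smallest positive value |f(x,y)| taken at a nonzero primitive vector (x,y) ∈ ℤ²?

translate: b→12 (≡-14 mod 26), so (13,-14,10)→(13,12,9)
flip: (13,12,9)→(9,-12,13)
translate: b→6 (≡-12 mod 18), so (9,-12,13)→(9,6,10)
reduced (well bottom): (9,6,10) with a≤c, −a<b≤a
well minimum |f| = |-9| = 9 (negative-definite)

9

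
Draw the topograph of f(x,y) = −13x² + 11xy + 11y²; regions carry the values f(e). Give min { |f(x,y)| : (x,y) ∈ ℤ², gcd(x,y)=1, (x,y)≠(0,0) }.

river: ρ → (11,11,-13)
river: ρ → (-13,15,9)
river: ρ → (9,21,-7)
river: ρ → (-7,21,9)
river: ρ → (9,15,-13)
river: ρ → (-13,11,11)
closes: descent 0, river 6
min |a| on river = 7

7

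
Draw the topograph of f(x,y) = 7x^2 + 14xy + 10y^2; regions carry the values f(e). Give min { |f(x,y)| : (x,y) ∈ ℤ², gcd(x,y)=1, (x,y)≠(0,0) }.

translate: b→0 (≡14 mod 14), so (7,14,10)→(7,0,3)
flip: (7,0,3)→(3,0,7)
reduced (well bottom): (3,0,7) with a≤c, −a<b≤a
well minimum = a = 3

3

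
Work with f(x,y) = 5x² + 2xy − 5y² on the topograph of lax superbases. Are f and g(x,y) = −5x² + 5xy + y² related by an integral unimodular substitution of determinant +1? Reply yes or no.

D₁ = 104, D₂ = 45
discriminants differ ⇒ not SL₂(ℤ)-equivalent

no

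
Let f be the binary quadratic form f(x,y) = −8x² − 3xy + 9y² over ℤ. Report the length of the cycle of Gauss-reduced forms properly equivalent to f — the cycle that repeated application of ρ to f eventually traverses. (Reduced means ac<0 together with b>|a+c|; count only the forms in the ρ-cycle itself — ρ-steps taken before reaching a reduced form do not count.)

D = 297, ⌊√D⌋ = 17
descent: ρ → (9,3,-8)  [lands on river]
river: ρ → (-8,13,4)
river: ρ → (4,11,-11)
river: ρ → (-11,11,4)
river: ρ → (4,13,-8)
river: ρ → (-8,3,9)
river: ρ → (9,15,-2)
river: ρ → (-2,17,1)
river: ρ → (1,17,-2)
river: ρ → (-2,15,9)
ρ-cycle length = 10 (tail of 1 descent step not counted)

10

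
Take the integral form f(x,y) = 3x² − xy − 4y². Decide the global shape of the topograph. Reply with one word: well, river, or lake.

D = b²−4ac = (-1)² − 4·3·(-4) = 49
D = 7² is a perfect square ⇒ form factors over ℤ ⇒ lakes

lake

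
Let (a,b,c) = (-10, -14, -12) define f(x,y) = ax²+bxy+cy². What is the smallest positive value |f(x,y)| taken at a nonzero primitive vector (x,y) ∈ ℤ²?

translate: b→-6 (≡14 mod 20), so (10,14,12)→(10,-6,8)
flip: (10,-6,8)→(8,6,10)
reduced (well bottom): (8,6,10) with a≤c, −a<b≤a
well minimum |f| = |-8| = 8 (negative-definite)

8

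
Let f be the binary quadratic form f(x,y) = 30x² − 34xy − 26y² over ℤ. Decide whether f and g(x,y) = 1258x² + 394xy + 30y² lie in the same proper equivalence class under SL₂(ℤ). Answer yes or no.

D₁ = 4276, D₂ = 4276
river cycle of f (length 38): (-26, 34, 30), (30, 26, -30), (-30, 34, 26), (26, 18, -38), (-38, 58, 6), (6, 62, -18), (-18, 46, 30), (30, 14, -34), (-34, 54, 10), (10, 46, -54), … (28 more)
river cycle of g (length 38): (30, 26, -30), (-30, 34, 26), (26, 18, -38), (-38, 58, 6), (6, 62, -18), (-18, 46, 30), (30, 14, -34), (-34, 54, 10), (10, 46, -54), (-54, 62, 2), … (28 more)
cycles coincide ⇒ equivalent

yes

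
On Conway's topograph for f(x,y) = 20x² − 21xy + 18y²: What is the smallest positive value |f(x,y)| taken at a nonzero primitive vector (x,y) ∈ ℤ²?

translate: b→19 (≡-21 mod 40), so (20,-21,18)→(20,19,17)
flip: (20,19,17)→(17,-19,20)
translate: b→15 (≡-19 mod 34), so (17,-19,20)→(17,15,18)
reduced (well bottom): (17,15,18) with a≤c, −a<b≤a
well minimum = a = 17

17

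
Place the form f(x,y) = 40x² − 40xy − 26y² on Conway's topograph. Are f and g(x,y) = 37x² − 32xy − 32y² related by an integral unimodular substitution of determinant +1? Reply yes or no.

D₁ = 5760, D₂ = 5760
river cycle of f (length 4): (-26, 40, 40), (40, 40, -26), (-26, 64, 16), (16, 64, -26)
river cycle of g (length 8): (-32, 32, 37), (37, 42, -27), (-27, 66, 13), (13, 64, -32), (-32, 64, 13), (13, 66, -27), (-27, 42, 37), (37, 32, -32)
cycles differ ⇒ inequivalent

no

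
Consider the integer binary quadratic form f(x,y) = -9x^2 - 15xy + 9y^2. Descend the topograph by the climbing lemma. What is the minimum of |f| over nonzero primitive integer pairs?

descent: ρ → (9,15,-9)  [lands on river]
river: ρ → (-9,21,3)
river: ρ → (3,21,-9)
river: ρ → (-9,15,9)
river: ρ → (9,21,-3)
river: ρ → (-3,21,9)
closes: descent 1, river 6
min |a| on river = 3

3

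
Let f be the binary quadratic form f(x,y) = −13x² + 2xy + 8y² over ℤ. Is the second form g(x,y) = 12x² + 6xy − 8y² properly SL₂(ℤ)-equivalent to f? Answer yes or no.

D₁ = 420, D₂ = 420
river cycle of f (length 4): (8, 14, -7), (-7, 14, 8), (8, 18, -3), (-3, 18, 8)
river cycle of g (length 6): (-8, 10, 10), (10, 10, -8), (-8, 6, 12), (12, 18, -2), (-2, 18, 12), (12, 6, -8)
cycles differ ⇒ inequivalent

no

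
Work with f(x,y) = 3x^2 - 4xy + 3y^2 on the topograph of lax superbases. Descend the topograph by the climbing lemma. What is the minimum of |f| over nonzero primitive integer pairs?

translate: b→2 (≡-4 mod 6), so (3,-4,3)→(3,2,2)
flip: (3,2,2)→(2,-2,3)
translate: b→2 (≡-2 mod 4), so (2,-2,3)→(2,2,3)
reduced (well bottom): (2,2,3) with a≤c, −a<b≤a
well minimum = a = 2

2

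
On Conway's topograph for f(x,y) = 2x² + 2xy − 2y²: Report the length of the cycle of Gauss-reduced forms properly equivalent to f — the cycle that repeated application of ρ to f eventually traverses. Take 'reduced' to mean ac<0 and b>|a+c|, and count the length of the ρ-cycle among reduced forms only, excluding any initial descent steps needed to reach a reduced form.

D = 20, ⌊√D⌋ = 4
river: ρ → (-2,2,2)
river: ρ → (2,2,-2)
ρ-cycle length = 2 (tail of 0 descent steps not counted)

2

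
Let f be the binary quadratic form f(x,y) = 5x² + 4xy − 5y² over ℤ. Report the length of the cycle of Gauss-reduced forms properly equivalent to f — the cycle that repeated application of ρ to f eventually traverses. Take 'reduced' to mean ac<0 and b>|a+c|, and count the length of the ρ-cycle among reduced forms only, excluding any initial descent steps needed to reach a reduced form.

D = 116, ⌊√D⌋ = 10
river: ρ → (-5,6,4)
river: ρ → (4,10,-1)
river: ρ → (-1,10,4)
river: ρ → (4,6,-5)
river: ρ → (-5,4,5)
river: ρ → (5,6,-4)
river: ρ → (-4,10,1)
river: ρ → (1,10,-4)
river: ρ → (-4,6,5)
river: ρ → (5,4,-5)
ρ-cycle length = 10 (tail of 0 descent steps not counted)

10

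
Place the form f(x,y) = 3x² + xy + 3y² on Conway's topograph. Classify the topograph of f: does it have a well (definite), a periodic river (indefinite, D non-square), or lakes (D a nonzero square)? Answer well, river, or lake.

D = b²−4ac = 1² − 4·3·3 = -35
D < 0 ⇒ definite ⇒ every region one sign ⇒ single well

well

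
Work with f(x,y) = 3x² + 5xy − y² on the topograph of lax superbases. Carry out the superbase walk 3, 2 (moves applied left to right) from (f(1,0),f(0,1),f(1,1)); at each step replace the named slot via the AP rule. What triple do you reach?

start (3,-1,7) = (f(1,0),f(0,1),f(1,1))
replace slot 3: 2·(3+(-1)) − 7 = -3 → (3,-1,-3)
replace slot 2: 2·(3+(-3)) − (-1) = 1 → (3,1,-3)

3,1,-3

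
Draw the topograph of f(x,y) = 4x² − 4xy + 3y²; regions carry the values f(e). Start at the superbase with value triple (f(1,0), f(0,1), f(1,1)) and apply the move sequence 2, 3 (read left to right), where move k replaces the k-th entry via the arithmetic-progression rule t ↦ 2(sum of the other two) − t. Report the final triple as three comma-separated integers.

start (4,3,3) = (f(1,0),f(0,1),f(1,1))
replace slot 2: 2·(4+3) − 3 = 11 → (4,11,3)
replace slot 3: 2·(4+11) − 3 = 27 → (4,11,27)

4,11,27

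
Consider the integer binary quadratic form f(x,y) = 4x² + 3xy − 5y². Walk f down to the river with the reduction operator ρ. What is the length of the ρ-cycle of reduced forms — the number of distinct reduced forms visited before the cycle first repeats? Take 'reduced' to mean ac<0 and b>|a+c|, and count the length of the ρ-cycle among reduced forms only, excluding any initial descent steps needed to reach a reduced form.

D = 89, ⌊√D⌋ = 9
river: ρ → (-5,7,2)
river: ρ → (2,9,-1)
river: ρ → (-1,9,2)
river: ρ → (2,7,-5)
river: ρ → (-5,3,4)
river: ρ → (4,5,-4)
river: ρ → (-4,3,5)
river: ρ → (5,7,-2)
river: ρ → (-2,9,1)
river: ρ → (1,9,-2)
river: ρ → (-2,7,5)
river: ρ → (5,3,-4)
river: ρ → (-4,5,4)
river: ρ → (4,3,-5)
ρ-cycle length = 14 (tail of 0 descent steps not counted)

14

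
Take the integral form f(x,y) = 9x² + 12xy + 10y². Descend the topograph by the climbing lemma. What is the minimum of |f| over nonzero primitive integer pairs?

translate: b→-6 (≡12 mod 18), so (9,12,10)→(9,-6,7)
flip: (9,-6,7)→(7,6,9)
reduced (well bottom): (7,6,9) with a≤c, −a<b≤a
well minimum = a = 7

7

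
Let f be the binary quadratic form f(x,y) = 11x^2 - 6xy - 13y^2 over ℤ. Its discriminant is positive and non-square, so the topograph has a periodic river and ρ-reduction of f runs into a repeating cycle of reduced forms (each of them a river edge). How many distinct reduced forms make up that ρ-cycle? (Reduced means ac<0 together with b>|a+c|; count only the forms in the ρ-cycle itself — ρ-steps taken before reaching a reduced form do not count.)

D = 608, ⌊√D⌋ = 24
descent: ρ → (-13,6,11)  [lands on river]
river: ρ → (11,16,-8)
river: ρ → (-8,16,11)
river: ρ → (11,6,-13)
river: ρ → (-13,20,4)
river: ρ → (4,20,-13)
ρ-cycle length = 6 (tail of 1 descent step not counted)

6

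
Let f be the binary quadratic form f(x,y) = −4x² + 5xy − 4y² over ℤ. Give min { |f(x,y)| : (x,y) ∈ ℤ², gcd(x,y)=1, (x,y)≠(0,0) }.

translate: b→3 (≡-5 mod 8), so (4,-5,4)→(4,3,3)
flip: (4,3,3)→(3,-3,4)
translate: b→3 (≡-3 mod 6), so (3,-3,4)→(3,3,4)
reduced (well bottom): (3,3,4) with a≤c, −a<b≤a
well minimum |f| = |-3| = 3 (negative-definite)

3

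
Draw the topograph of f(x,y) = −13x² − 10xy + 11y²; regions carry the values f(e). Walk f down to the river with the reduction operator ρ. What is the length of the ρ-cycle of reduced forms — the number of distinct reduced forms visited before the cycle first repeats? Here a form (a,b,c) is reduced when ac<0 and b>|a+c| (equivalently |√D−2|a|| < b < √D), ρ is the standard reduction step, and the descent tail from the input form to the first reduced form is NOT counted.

D = 672, ⌊√D⌋ = 25
descent: ρ → (11,10,-13)  [lands on river]
river: ρ → (-13,16,8)
river: ρ → (8,16,-13)
river: ρ → (-13,10,11)
river: ρ → (11,12,-12)
river: ρ → (-12,12,11)
ρ-cycle length = 6 (tail of 1 descent step not counted)

6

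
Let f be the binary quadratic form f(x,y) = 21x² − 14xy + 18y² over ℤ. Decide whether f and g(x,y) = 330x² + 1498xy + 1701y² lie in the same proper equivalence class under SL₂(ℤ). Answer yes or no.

D₁ = -1316, D₂ = -1316
f: flip: (21,-14,18)→(18,14,21)
f: reduced (well bottom): (18,14,21) with a≤c, −a<b≤a
g: translate: b→178 (≡1498 mod 660), so (330,1498,1701)→(330,178,25)
g: flip: (330,178,25)→(25,-178,330)
g: translate: b→22 (≡-178 mod 50), so (25,-178,330)→(25,22,18)
g: flip: (25,22,18)→(18,-22,25)
g: translate: b→14 (≡-22 mod 36), so (18,-22,25)→(18,14,21)
g: reduced (well bottom): (18,14,21) with a≤c, −a<b≤a
reduced forms (18, 14, 21) vs (18, 14, 21) ⇒ equivalent

yes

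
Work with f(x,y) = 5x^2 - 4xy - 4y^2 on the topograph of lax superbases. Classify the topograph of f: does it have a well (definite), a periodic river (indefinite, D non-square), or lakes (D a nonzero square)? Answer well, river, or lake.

D = b²−4ac = (-4)² − 4·5·(-4) = 96
D > 0 non-square ⇒ indefinite ⇒ periodic river

river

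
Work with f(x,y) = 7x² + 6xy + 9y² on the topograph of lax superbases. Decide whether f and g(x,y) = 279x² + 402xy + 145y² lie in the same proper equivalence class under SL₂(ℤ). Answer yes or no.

D₁ = -216, D₂ = -216
f: reduced (well bottom): (7,6,9) with a≤c, −a<b≤a
g: translate: b→-156 (≡402 mod 558), so (279,402,145)→(279,-156,22)
g: flip: (279,-156,22)→(22,156,279)
g: translate: b→-20 (≡156 mod 44), so (22,156,279)→(22,-20,7)
g: flip: (22,-20,7)→(7,20,22)
g: translate: b→6 (≡20 mod 14), so (7,20,22)→(7,6,9)
g: reduced (well bottom): (7,6,9) with a≤c, −a<b≤a
reduced forms (7, 6, 9) vs (7, 6, 9) ⇒ equivalent

yes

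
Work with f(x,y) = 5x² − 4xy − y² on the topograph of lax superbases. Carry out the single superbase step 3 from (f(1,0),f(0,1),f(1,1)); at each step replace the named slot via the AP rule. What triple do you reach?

start (5,-1,0) = (f(1,0),f(0,1),f(1,1))
replace slot 3: 2·(5+(-1)) − 0 = 8 → (5,-1,8)

5,-1,8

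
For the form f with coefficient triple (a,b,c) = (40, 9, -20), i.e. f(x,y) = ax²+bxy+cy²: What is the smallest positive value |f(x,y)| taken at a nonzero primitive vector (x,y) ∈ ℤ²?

descent: ρ → (-20,31,29)  [lands on river]
river: ρ → (29,27,-22)
river: ρ → (-22,17,34)
river: ρ → (34,51,-5)
river: ρ → (-5,49,44)
river: ρ → (44,39,-10)
river: ρ → (-10,41,40)
river: ρ → (40,39,-11)
river: ρ → (-11,49,20)
river: ρ → (20,31,-29)
river: ρ → (-29,27,22)
river: ρ → (22,17,-34)
river: ρ → (-34,51,5)
river: ρ → (5,49,-44)
river: ρ → (-44,39,10)
river: ρ → (10,41,-40)
river: ρ → (-40,39,11)
river: ρ → (11,49,-20)
closes: descent 1, river 18
min |a| on river = 5

5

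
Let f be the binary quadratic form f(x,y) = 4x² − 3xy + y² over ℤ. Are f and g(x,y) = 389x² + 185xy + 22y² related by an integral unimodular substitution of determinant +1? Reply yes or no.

D₁ = -7, D₂ = -7
f: flip: (4,-3,1)→(1,3,4)
f: translate: b→1 (≡3 mod 2), so (1,3,4)→(1,1,2)
f: reduced (well bottom): (1,1,2) with a≤c, −a<b≤a
g: flip: (389,185,22)→(22,-185,389)
g: translate: b→-9 (≡-185 mod 44), so (22,-185,389)→(22,-9,1)
g: flip: (22,-9,1)→(1,9,22)
g: translate: b→1 (≡9 mod 2), so (1,9,22)→(1,1,2)
g: reduced (well bottom): (1,1,2) with a≤c, −a<b≤a
reduced forms (1, 1, 2) vs (1, 1, 2) ⇒ equivalent

yes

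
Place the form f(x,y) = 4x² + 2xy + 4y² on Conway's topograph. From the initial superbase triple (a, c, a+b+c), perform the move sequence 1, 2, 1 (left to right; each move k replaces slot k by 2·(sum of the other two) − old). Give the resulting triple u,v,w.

start (4,4,10) = (f(1,0),f(0,1),f(1,1))
replace slot 1: 2·(4+10) − 4 = 24 → (24,4,10)
replace slot 2: 2·(24+10) − 4 = 64 → (24,64,10)
replace slot 1: 2·(64+10) − 24 = 124 → (124,64,10)

124,64,10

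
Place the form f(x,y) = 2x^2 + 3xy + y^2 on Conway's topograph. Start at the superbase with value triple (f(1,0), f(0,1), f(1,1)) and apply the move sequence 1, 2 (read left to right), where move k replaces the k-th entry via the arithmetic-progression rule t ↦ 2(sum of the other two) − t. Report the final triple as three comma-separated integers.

start (2,1,6) = (f(1,0),f(0,1),f(1,1))
replace slot 1: 2·(1+6) − 2 = 12 → (12,1,6)
replace slot 2: 2·(12+6) − 1 = 35 → (12,35,6)

12,35,6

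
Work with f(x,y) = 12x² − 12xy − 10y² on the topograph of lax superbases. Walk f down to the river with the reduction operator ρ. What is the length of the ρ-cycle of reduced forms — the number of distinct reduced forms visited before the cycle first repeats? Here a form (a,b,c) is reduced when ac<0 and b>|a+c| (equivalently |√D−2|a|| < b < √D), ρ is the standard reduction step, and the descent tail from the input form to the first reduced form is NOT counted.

D = 624, ⌊√D⌋ = 24
descent: ρ → (-10,12,12)  [lands on river]
river: ρ → (12,12,-10)
river: ρ → (-10,8,14)
river: ρ → (14,20,-4)
river: ρ → (-4,20,14)
river: ρ → (14,8,-10)
ρ-cycle length = 6 (tail of 1 descent step not counted)

6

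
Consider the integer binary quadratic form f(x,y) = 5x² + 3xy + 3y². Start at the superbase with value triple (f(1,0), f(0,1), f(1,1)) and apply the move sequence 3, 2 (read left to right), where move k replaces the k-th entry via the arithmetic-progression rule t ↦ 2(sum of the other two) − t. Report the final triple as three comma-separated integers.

start (5,3,11) = (f(1,0),f(0,1),f(1,1))
replace slot 3: 2·(5+3) − 11 = 5 → (5,3,5)
replace slot 2: 2·(5+5) − 3 = 17 → (5,17,5)

5,17,5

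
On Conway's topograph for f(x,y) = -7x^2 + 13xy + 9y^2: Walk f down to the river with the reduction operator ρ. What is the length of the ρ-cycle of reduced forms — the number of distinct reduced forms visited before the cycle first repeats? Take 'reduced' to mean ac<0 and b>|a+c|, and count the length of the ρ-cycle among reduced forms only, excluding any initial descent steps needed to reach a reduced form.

D = 421, ⌊√D⌋ = 20
river: ρ → (9,5,-11)
river: ρ → (-11,17,3)
river: ρ → (3,19,-5)
river: ρ → (-5,11,15)
river: ρ → (15,19,-1)
river: ρ → (-1,19,15)
river: ρ → (15,11,-5)
river: ρ → (-5,19,3)
river: ρ → (3,17,-11)
river: ρ → (-11,5,9)
river: ρ → (9,13,-7)
river: ρ → (-7,15,7)
river: ρ → (7,13,-9)
river: ρ → (-9,5,11)
river: ρ → (11,17,-3)
river: ρ → (-3,19,5)
river: ρ → (5,11,-15)
river: ρ → (-15,19,1)
river: ρ → (1,19,-15)
river: ρ → (-15,11,5)
river: ρ → (5,19,-3)
river: ρ → (-3,17,11)
river: ρ → (11,5,-9)
river: ρ → (-9,13,7)
river: ρ → (7,15,-7)
river: ρ → (-7,13,9)
ρ-cycle length = 26 (tail of 0 descent steps not counted)

26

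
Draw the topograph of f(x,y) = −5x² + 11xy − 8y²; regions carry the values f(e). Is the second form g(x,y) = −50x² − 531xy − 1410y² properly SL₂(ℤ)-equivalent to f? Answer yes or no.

D₁ = -39, D₂ = -39
f is negative-definite; reduce −f:
−f: translate: b→-1 (≡-11 mod 10), so (5,-11,8)→(5,-1,2)
−f: flip: (5,-1,2)→(2,1,5)
−f: reduced (well bottom): (2,1,5) with a≤c, −a<b≤a
flip sign back: reduced form of f is (-2,-1,-5)
g is negative-definite; reduce −g:
−g: translate: b→31 (≡531 mod 100), so (50,531,1410)→(50,31,5)
−g: flip: (50,31,5)→(5,-31,50)
−g: translate: b→-1 (≡-31 mod 10), so (5,-31,50)→(5,-1,2)
−g: flip: (5,-1,2)→(2,1,5)
−g: reduced (well bottom): (2,1,5) with a≤c, −a<b≤a
flip sign back: reduced form of g is (-2,-1,-5)
reduced forms (-2, -1, -5) vs (-2, -1, -5) ⇒ equivalent

yes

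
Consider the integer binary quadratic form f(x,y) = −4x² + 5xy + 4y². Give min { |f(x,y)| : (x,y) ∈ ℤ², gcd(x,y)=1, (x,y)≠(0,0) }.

river: ρ → (4,3,-5)
river: ρ → (-5,7,2)
river: ρ → (2,9,-1)
river: ρ → (-1,9,2)
river: ρ → (2,7,-5)
river: ρ → (-5,3,4)
river: ρ → (4,5,-4)
river: ρ → (-4,3,5)
river: ρ → (5,7,-2)
river: ρ → (-2,9,1)
river: ρ → (1,9,-2)
river: ρ → (-2,7,5)
river: ρ → (5,3,-4)
river: ρ → (-4,5,4)
closes: descent 0, river 14
min |a| on river = 1

1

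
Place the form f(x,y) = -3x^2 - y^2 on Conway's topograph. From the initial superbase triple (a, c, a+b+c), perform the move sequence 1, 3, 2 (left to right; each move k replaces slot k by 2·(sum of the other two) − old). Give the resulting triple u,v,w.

start (-3,-1,-4) = (f(1,0),f(0,1),f(1,1))
replace slot 1: 2·((-1)+(-4)) − (-3) = -7 → (-7,-1,-4)
replace slot 3: 2·((-7)+(-1)) − (-4) = -12 → (-7,-1,-12)
replace slot 2: 2·((-7)+(-12)) − (-1) = -37 → (-7,-37,-12)

-7,-37,-12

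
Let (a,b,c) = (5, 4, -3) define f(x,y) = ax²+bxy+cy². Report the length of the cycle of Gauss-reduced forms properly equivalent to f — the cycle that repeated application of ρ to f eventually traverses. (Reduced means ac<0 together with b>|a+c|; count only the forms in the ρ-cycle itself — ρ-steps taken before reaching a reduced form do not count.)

D = 76, ⌊√D⌋ = 8
river: ρ → (-3,8,1)
river: ρ → (1,8,-3)
river: ρ → (-3,4,5)
river: ρ → (5,6,-2)
river: ρ → (-2,6,5)
river: ρ → (5,4,-3)
ρ-cycle length = 6 (tail of 0 descent steps not counted)

6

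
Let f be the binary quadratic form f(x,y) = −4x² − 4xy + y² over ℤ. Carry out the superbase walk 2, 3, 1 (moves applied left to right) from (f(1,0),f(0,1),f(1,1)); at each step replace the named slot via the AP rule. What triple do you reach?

start (-4,1,-7) = (f(1,0),f(0,1),f(1,1))
replace slot 2: 2·((-4)+(-7)) − 1 = -23 → (-4,-23,-7)
replace slot 3: 2·((-4)+(-23)) − (-7) = -47 → (-4,-23,-47)
replace slot 1: 2·((-23)+(-47)) − (-4) = -136 → (-136,-23,-47)

-136,-23,-47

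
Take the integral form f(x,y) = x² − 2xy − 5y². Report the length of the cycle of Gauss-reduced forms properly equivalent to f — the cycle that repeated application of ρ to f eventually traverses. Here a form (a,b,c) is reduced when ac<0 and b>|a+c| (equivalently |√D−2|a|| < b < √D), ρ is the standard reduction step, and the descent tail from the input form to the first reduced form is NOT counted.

D = 24, ⌊√D⌋ = 4
descent: ρ → (-5,2,1)
descent: ρ → (1,4,-2)  [lands on river]
river: ρ → (-2,4,1)
ρ-cycle length = 2 (tail of 2 descent steps not counted)

2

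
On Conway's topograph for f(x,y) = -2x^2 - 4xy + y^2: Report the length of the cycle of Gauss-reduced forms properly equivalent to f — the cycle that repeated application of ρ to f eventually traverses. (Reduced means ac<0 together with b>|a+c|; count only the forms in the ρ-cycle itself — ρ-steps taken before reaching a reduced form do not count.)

D = 24, ⌊√D⌋ = 4
descent: ρ → (1,4,-2)  [lands on river]
river: ρ → (-2,4,1)
ρ-cycle length = 2 (tail of 1 descent step not counted)

2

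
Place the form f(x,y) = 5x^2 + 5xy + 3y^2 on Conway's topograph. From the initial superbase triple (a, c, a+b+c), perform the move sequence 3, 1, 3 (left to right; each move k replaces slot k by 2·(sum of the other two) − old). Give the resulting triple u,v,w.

start (5,3,13) = (f(1,0),f(0,1),f(1,1))
replace slot 3: 2·(5+3) − 13 = 3 → (5,3,3)
replace slot 1: 2·(3+3) − 5 = 7 → (7,3,3)
replace slot 3: 2·(7+3) − 3 = 17 → (7,3,17)

7,3,17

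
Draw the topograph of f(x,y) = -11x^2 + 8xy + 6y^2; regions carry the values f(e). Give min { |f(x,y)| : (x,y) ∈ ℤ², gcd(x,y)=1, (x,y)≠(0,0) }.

river: ρ → (6,16,-3)
river: ρ → (-3,14,11)
river: ρ → (11,8,-6)
river: ρ → (-6,16,3)
river: ρ → (3,14,-11)
river: ρ → (-11,8,6)
closes: descent 0, river 6
min |a| on river = 3

3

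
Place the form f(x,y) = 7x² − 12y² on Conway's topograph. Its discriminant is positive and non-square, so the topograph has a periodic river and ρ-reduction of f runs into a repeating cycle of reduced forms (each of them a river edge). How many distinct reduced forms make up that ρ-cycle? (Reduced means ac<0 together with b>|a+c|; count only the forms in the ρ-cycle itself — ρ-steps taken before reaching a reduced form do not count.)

D = 336, ⌊√D⌋ = 18
descent: ρ → (-12,0,7)
descent: ρ → (7,14,-5)  [lands on river]
river: ρ → (-5,16,4)
river: ρ → (4,16,-5)
river: ρ → (-5,14,7)
ρ-cycle length = 4 (tail of 2 descent steps not counted)

4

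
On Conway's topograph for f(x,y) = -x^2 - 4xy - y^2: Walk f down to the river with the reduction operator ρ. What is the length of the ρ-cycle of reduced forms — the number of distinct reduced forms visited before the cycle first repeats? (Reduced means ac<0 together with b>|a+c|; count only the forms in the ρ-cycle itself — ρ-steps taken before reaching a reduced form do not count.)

D = 12, ⌊√D⌋ = 3
descent: ρ → (-1,2,2)  [lands on river]
river: ρ → (2,2,-1)
ρ-cycle length = 2 (tail of 1 descent step not counted)

2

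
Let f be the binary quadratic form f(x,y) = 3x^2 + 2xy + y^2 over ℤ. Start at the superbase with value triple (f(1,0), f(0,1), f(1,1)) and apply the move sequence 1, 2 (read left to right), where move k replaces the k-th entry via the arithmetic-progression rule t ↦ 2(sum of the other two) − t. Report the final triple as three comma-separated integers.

start (3,1,6) = (f(1,0),f(0,1),f(1,1))
replace slot 1: 2·(1+6) − 3 = 11 → (11,1,6)
replace slot 2: 2·(11+6) − 1 = 33 → (11,33,6)

11,33,6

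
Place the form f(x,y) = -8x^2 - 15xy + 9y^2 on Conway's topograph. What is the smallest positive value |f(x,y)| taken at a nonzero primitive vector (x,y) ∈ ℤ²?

descent: ρ → (9,15,-8)  [lands on river]
river: ρ → (-8,17,7)
river: ρ → (7,11,-14)
river: ρ → (-14,17,4)
river: ρ → (4,15,-18)
river: ρ → (-18,21,1)
river: ρ → (1,21,-18)
river: ρ → (-18,15,4)
river: ρ → (4,17,-14)
river: ρ → (-14,11,7)
river: ρ → (7,17,-8)
river: ρ → (-8,15,9)
river: ρ → (9,21,-2)
river: ρ → (-2,19,19)
river: ρ → (19,19,-2)
river: ρ → (-2,21,9)
closes: descent 1, river 16
min |a| on river = 1

1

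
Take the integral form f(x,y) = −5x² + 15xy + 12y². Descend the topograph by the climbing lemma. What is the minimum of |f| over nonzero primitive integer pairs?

river: ρ → (12,9,-8)
river: ρ → (-8,7,13)
river: ρ → (13,19,-2)
river: ρ → (-2,21,3)
river: ρ → (3,21,-2)
river: ρ → (-2,19,13)
river: ρ → (13,7,-8)
river: ρ → (-8,9,12)
river: ρ → (12,15,-5)
river: ρ → (-5,15,12)
closes: descent 0, river 10
min |a| on river = 2

2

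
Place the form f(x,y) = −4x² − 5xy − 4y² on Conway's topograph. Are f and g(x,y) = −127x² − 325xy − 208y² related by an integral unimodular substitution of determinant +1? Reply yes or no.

D₁ = -39, D₂ = -39
f is negative-definite; reduce −f:
−f: translate: b→-3 (≡5 mod 8), so (4,5,4)→(4,-3,3)
−f: flip: (4,-3,3)→(3,3,4)
−f: reduced (well bottom): (3,3,4) with a≤c, −a<b≤a
flip sign back: reduced form of f is (-3,-3,-4)
g is negative-definite; reduce −g:
−g: translate: b→71 (≡325 mod 254), so (127,325,208)→(127,71,10)
−g: flip: (127,71,10)→(10,-71,127)
−g: translate: b→9 (≡-71 mod 20), so (10,-71,127)→(10,9,3)
−g: flip: (10,9,3)→(3,-9,10)
−g: translate: b→3 (≡-9 mod 6), so (3,-9,10)→(3,3,4)
−g: reduced (well bottom): (3,3,4) with a≤c, −a<b≤a
flip sign back: reduced form of g is (-3,-3,-4)
reduced forms (-3, -3, -4) vs (-3, -3, -4) ⇒ equivalent

yes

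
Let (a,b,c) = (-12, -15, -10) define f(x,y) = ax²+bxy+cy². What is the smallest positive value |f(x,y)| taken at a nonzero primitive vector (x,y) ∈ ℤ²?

translate: b→-9 (≡15 mod 24), so (12,15,10)→(12,-9,7)
flip: (12,-9,7)→(7,9,12)
translate: b→-5 (≡9 mod 14), so (7,9,12)→(7,-5,10)
reduced (well bottom): (7,-5,10) with a≤c, −a<b≤a
well minimum |f| = |-7| = 7 (negative-definite)

7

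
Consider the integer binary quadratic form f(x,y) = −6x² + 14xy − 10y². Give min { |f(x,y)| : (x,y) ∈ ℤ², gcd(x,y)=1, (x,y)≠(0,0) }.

translate: b→-2 (≡-14 mod 12), so (6,-14,10)→(6,-2,2)
flip: (6,-2,2)→(2,2,6)
reduced (well bottom): (2,2,6) with a≤c, −a<b≤a
well minimum |f| = |-2| = 2 (negative-definite)

2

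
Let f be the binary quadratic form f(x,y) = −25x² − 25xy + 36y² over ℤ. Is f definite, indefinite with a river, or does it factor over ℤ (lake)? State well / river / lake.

D = b²−4ac = (-25)² − 4·(-25)·36 = 4225
D = 65² is a perfect square ⇒ form factors over ℤ ⇒ lakes

lake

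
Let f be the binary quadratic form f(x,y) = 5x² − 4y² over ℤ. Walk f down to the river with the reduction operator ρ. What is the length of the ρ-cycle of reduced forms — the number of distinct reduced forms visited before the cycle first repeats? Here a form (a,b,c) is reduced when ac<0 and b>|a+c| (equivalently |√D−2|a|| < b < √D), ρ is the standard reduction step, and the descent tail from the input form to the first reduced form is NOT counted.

D = 80, ⌊√D⌋ = 8
descent: ρ → (-4,8,1)  [lands on river]
river: ρ → (1,8,-4)
ρ-cycle length = 2 (tail of 1 descent step not counted)

2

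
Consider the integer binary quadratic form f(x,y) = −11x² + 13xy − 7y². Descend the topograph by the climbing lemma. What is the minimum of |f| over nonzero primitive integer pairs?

translate: b→9 (≡-13 mod 22), so (11,-13,7)→(11,9,5)
flip: (11,9,5)→(5,-9,11)
translate: b→1 (≡-9 mod 10), so (5,-9,11)→(5,1,7)
reduced (well bottom): (5,1,7) with a≤c, −a<b≤a
well minimum |f| = |-5| = 5 (negative-definite)

5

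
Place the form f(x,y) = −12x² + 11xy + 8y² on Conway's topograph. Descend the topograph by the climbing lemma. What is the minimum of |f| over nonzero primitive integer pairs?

river: ρ → (8,21,-2)
river: ρ → (-2,19,18)
river: ρ → (18,17,-3)
river: ρ → (-3,19,12)
river: ρ → (12,5,-10)
river: ρ → (-10,15,7)
river: ρ → (7,13,-12)
river: ρ → (-12,11,8)
closes: descent 0, river 8
min |a| on river = 2

2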